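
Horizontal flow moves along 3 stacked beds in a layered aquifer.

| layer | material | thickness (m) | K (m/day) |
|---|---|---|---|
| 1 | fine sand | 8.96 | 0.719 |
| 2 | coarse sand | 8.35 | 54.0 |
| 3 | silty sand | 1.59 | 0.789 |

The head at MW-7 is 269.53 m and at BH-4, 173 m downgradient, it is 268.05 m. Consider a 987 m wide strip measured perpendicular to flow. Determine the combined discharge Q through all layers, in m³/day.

Flow is parallel to layering, so each bed carries its own Darcy discharge and the transmissivities add.
Σ(K_i·b_i) = 0.719×8.96 + 54.0×8.35 + 0.789×1.59 = 458.6 m²/day.
Hydraulic gradient i = (269.53 − 268.05) / 173 = 1.48 / 173 = 0.008555.
Q = Σ(K_i·b_i) · W · i = 458.6 × 987 × 0.008555 = 3872 m³/day.

3870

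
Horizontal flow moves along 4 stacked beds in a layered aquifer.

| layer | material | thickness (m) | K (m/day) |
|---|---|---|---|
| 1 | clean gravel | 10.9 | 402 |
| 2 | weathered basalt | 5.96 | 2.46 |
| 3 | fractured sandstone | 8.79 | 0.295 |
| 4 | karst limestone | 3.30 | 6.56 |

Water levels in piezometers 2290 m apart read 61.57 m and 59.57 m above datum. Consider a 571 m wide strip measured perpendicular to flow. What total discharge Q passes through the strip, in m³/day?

Flow is parallel to layering, so each bed carries its own Darcy discharge and the transmissivities add.
Σ(K_i·b_i) = 402×10.9 + 2.46×5.96 + 0.295×8.79 + 6.56×3.30 = 4421 m²/day.
Hydraulic gradient i = (61.57 − 59.57) / 2290 = 2 / 2290 = 0.0008734.
Q = Σ(K_i·b_i) · W · i = 4421 × 571 × 0.0008734 = 2205 m³/day.

2200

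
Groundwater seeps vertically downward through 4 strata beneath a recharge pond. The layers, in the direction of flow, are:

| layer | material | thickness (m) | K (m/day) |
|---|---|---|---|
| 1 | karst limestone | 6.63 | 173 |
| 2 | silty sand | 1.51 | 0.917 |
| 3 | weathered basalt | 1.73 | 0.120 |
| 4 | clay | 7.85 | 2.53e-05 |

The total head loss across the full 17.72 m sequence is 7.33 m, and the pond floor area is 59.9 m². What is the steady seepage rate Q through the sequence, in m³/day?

Flow is perpendicular to layering, so the layers act in series and the equivalent K is the thickness-weighted harmonic mean.
Total thickness L = 6.63 + 1.51 + 1.73 + 7.85 = 17.72 m.
Σ(b_i/K_i) = 6.63/173 + 1.51/0.917 + 1.73/0.120 + 7.85/2.53e-05 = 3.103e+05 d.
K_eq = L / Σ(b_i/K_i) = 17.72 / 3.103e+05 = 5.711e-05 m/day.
Q = K_eq · A · (Δh/L) = 5.711e-05 × 59.9 × (7.33/17.72) = 0.001415 m³/day.

0.00142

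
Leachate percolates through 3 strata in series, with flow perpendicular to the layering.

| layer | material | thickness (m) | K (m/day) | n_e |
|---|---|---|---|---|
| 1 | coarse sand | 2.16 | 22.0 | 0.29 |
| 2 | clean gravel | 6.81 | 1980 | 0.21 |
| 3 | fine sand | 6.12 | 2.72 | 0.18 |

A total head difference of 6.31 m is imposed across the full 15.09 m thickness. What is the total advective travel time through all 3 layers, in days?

With flow normal to the layers, continuity requires the same specific discharge q through every layer.
Σ(b_i/K_i) = 2.16/22.0 + 6.81/1980 + 6.12/2.72 = 2.352 d.
q = Δh / Σ(b_i/K_i) = 6.31 / 2.352 = 2.683 m/day.
In each layer the seepage velocity is v_i = q/n_i, so the layer transit time is t_i = b_i·n_i / q:
  layer 1 (coarse sand): t_1 = 2.16 × 0.29 / 2.683 = 0.2334 d
  layer 2 (clean gravel): t_2 = 6.81 × 0.21 / 2.683 = 0.5330 d
  layer 3 (fine sand): t_3 = 6.12 × 0.18 / 2.683 = 0.4105 d
Total t = Σ t_i = 1.177 days.

1.18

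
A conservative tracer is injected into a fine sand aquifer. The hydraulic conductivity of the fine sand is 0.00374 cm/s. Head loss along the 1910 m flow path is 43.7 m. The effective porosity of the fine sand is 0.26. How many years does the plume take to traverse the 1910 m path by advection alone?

Convert K: 0.00374 cm/s × 864 = 3.231 m/day.
Hydraulic gradient i = Δh / L = 43.7 / 1910 = 0.02288.
Darcy flux q = K · i = 3.231 × 0.02288 = 0.07393 m/day.
Seepage velocity v = q / n_e = 0.07393 / 0.26 = 0.2844 m/day.
Travel time t = L / v = 1910 / 0.2844 = 6717 days = 18.39 years.

18.4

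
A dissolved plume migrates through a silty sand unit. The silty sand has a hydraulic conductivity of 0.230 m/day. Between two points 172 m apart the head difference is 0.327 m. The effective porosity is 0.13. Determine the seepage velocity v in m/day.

Hydraulic gradient i = Δh / L = 0.327 / 172 = 0.001901.
Darcy flux q = K · i = 0.2300 × 0.001901 = 0.0004373 m/day.
Seepage velocity v = q / n_e = 0.0004373 / 0.13 = 0.003364 m/day.

0.00336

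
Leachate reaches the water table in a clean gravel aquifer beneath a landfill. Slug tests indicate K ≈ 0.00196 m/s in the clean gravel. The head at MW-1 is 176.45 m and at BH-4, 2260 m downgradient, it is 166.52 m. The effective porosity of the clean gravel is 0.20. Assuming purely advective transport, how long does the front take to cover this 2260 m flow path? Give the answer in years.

1.66

Convert K: 0.00196 m/s × 86400 = 169.3 m/day.
Hydraulic gradient i = (176.45 − 166.52) / 2260 = 9.93 / 2260 = 0.004394.
Darcy flux q = K · i = 169.3 × 0.004394 = 0.7441 m/day.
Seepage velocity v = q / n_e = 0.7441 / 0.20 = 3.720 m/day.
Travel time t = L / v = 2260 / 3.720 = 607.5 days = 1.663 years.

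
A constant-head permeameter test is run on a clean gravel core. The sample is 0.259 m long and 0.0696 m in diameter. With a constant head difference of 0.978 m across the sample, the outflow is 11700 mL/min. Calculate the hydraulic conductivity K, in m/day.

1170

Cross-sectional area A = π·(d/2)² = π × (0.0696/2)² = 0.003805 m².
Convert discharge: 11700 mL/min = 0.0001950 m³/s.
Darcy's law rearranged: K = Q·L / (A·Δh) = 0.0001950 × 0.259 / (0.003805 × 0.978) = 0.01357 m/s = 1173 m/day.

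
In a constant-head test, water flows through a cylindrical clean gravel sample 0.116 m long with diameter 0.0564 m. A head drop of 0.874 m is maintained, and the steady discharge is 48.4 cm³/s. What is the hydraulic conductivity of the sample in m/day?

Cross-sectional area A = π·(d/2)² = π × (0.0564/2)² = 0.002498 m².
Convert discharge: 48.4 cm³/s = 4.840e-05 m³/s.
Darcy's law rearranged: K = Q·L / (A·Δh) = 4.840e-05 × 0.116 / (0.002498 × 0.874) = 0.002571 m/s = 222.2 m/day.

222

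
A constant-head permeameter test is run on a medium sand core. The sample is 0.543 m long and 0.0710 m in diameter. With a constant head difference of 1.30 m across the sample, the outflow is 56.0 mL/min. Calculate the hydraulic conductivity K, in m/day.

8.51

Cross-sectional area A = π·(d/2)² = π × (0.0710/2)² = 0.003959 m².
Convert discharge: 56.0 mL/min = 9.333e-07 m³/s.
Darcy's law rearranged: K = Q·L / (A·Δh) = 9.333e-07 × 0.543 / (0.003959 × 1.30) = 9.847e-05 m/s = 8.507 m/day.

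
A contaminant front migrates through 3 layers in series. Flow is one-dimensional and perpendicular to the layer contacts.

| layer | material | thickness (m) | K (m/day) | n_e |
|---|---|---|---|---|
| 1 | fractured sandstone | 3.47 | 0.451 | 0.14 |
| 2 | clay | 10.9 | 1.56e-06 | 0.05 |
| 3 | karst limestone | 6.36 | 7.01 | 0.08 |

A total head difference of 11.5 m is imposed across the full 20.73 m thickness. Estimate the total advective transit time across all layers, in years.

With flow normal to the layers, continuity requires the same specific discharge q through every layer.
Σ(b_i/K_i) = 3.47/0.451 + 10.9/1.56e-06 + 6.36/7.01 = 6.987e+06 d.
q = Δh / Σ(b_i/K_i) = 11.5 / 6.987e+06 = 1.646e-06 m/day.
In each layer the seepage velocity is v_i = q/n_i, so the layer transit time is t_i = b_i·n_i / q:
  layer 1 (fractured sandstone): t_1 = 3.47 × 0.14 / 1.646e-06 = 2.952e+05 d
  layer 2 (clay): t_2 = 10.9 × 0.05 / 1.646e-06 = 3.311e+05 d
  layer 3 (karst limestone): t_3 = 6.36 × 0.08 / 1.646e-06 = 3.091e+05 d
Total t = Σ t_i = 9.354e+05 days = 2561 years.

2560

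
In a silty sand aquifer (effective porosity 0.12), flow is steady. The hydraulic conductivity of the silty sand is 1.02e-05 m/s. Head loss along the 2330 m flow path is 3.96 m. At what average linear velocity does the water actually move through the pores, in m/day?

Convert K: 1.02e-05 m/s × 86400 = 0.8813 m/day.
Hydraulic gradient i = Δh / L = 3.96 / 2330 = 0.001700.
Darcy flux q = K · i = 0.8813 × 0.001700 = 0.001498 m/day.
Seepage velocity v = q / n_e = 0.001498 / 0.12 = 0.01248 m/day.

0.0125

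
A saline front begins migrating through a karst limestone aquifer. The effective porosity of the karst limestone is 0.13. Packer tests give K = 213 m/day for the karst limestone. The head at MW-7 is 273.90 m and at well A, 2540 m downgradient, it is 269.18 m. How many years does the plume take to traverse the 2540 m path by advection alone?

Hydraulic gradient i = (273.90 − 269.18) / 2540 = 4.72 / 2540 = 0.001858.
Darcy flux q = K · i = 213.0 × 0.001858 = 0.3958 m/day.
Seepage velocity v = q / n_e = 0.3958 / 0.13 = 3.045 m/day.
Travel time t = L / v = 2540 / 3.045 = 834.2 days = 2.284 years.

2.28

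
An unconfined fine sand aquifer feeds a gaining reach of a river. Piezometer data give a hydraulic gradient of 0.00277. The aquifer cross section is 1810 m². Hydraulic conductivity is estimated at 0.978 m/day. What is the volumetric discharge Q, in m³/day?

4.90

Hydraulic gradient i = 0.00277.
Darcy's law: Q = K · A · i = 0.9780 × 1810 × 0.002770 = 4.903 m³/day.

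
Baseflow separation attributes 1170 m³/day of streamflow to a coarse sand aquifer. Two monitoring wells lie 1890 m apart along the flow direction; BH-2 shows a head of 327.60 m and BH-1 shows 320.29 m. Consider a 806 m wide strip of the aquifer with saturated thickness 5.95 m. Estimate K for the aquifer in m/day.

Cross-sectional area A = 806 × 5.95 = 4796 m².
Hydraulic gradient i = (327.60 − 320.29) / 1890 = 7.31 / 1890 = 0.003868.
From Q = K·A·i, K = Q / (A·i) = 1170 / (4796 × 0.003868) = 63.08 m/day.

63.1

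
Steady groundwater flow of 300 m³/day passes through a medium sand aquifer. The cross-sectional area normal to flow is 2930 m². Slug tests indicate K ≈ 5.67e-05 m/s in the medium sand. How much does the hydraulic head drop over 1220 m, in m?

25.5

Convert K: 5.67e-05 m/s × 86400 = 4.899 m/day.
From Q = K·A·i, i = Q / (K·A) = 300 / (4.899 × 2930) = 0.02090.
Head loss Δh = i · L = 0.02090 × 1220 = 25.50 m.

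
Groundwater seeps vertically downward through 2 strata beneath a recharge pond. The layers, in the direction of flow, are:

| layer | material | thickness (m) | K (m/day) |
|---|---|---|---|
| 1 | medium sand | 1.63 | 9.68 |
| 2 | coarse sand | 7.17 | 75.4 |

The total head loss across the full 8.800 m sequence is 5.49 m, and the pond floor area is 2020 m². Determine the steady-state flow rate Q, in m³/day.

42100

Flow is perpendicular to layering, so the layers act in series and the equivalent K is the thickness-weighted harmonic mean.
Total thickness L = 1.63 + 7.17 = 8.800 m.
Σ(b_i/K_i) = 1.63/9.68 + 7.17/75.4 = 0.2635 d.
K_eq = L / Σ(b_i/K_i) = 8.800 / 0.2635 = 33.40 m/day.
Q = K_eq · A · (Δh/L) = 33.40 × 2020 × (5.49/8.800) = 42090 m³/day.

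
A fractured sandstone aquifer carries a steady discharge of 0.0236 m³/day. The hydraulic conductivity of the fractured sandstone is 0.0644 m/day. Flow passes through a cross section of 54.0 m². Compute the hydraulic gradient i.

From Q = K·A·i, i = Q / (K·A) = 0.0236 / (0.06440 × 54.00) = 0.006786.

0.00679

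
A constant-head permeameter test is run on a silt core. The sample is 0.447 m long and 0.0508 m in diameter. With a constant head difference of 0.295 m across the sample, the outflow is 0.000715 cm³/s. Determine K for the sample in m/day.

Cross-sectional area A = π·(d/2)² = π × (0.0508/2)² = 0.002027 m².
Convert discharge: 0.000715 cm³/s = 7.150e-10 m³/s.
Darcy's law rearranged: K = Q·L / (A·Δh) = 7.150e-10 × 0.447 / (0.002027 × 0.295) = 5.345e-07 m/s = 0.04618 m/day.

0.0462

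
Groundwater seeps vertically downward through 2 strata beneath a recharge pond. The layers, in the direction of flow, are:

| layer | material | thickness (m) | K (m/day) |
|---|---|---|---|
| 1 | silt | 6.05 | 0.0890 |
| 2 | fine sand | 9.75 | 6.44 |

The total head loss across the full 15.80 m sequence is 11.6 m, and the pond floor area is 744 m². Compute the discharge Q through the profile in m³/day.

Flow is perpendicular to layering, so the layers act in series and the equivalent K is the thickness-weighted harmonic mean.
Total thickness L = 6.05 + 9.75 = 15.80 m.
Σ(b_i/K_i) = 6.05/0.0890 + 9.75/6.44 = 69.49 d.
K_eq = L / Σ(b_i/K_i) = 15.80 / 69.49 = 0.2274 m/day.
Q = K_eq · A · (Δh/L) = 0.2274 × 744 × (11.6/15.80) = 124.2 m³/day.

124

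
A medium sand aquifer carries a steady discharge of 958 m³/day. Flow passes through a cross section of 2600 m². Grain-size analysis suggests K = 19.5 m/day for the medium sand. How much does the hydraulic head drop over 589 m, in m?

11.1

From Q = K·A·i, i = Q / (K·A) = 958 / (19.50 × 2600) = 0.01890.
Head loss Δh = i · L = 0.01890 × 589 = 11.13 m.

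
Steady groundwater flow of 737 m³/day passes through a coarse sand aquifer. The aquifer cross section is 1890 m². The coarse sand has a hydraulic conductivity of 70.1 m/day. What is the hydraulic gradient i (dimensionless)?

0.00556

From Q = K·A·i, i = Q / (K·A) = 737 / (70.10 × 1890) = 0.005563.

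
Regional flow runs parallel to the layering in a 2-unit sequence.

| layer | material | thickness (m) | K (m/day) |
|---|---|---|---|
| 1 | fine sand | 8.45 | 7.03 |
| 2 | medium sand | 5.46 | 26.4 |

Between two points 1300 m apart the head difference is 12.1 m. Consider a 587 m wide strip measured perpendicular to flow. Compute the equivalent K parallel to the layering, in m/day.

14.6

Flow is parallel to layering, so each bed carries its own Darcy discharge and the transmissivities add.
Σ(K_i·b_i) = 7.03×8.45 + 26.4×5.46 = 203.5 m²/day.
Total thickness b = 13.91 m, so K_eq = Σ(K_i·b_i)/b = 14.63 m/day.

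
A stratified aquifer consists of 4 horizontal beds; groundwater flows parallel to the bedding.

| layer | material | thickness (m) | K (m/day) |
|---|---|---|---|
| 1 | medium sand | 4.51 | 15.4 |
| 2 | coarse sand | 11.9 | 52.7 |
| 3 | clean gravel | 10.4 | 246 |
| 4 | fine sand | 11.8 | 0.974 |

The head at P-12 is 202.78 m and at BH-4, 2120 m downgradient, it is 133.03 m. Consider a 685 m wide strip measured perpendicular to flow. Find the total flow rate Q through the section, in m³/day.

Flow is parallel to layering, so each bed carries its own Darcy discharge and the transmissivities add.
Σ(K_i·b_i) = 15.4×4.51 + 52.7×11.9 + 246×10.4 + 0.974×11.8 = 3266 m²/day.
Hydraulic gradient i = (202.78 − 133.03) / 2120 = 69.75 / 2120 = 0.03290.
Q = Σ(K_i·b_i) · W · i = 3266 × 685 × 0.03290 = 73617 m³/day.

73600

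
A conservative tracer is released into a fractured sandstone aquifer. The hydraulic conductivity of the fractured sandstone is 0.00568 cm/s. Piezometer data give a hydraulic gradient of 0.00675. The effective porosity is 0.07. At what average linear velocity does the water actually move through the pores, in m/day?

Convert K: 0.00568 cm/s × 864 = 4.908 m/day.
Hydraulic gradient i = 0.00675.
Darcy flux q = K · i = 4.908 × 0.006750 = 0.03313 m/day.
Seepage velocity v = q / n_e = 0.03313 / 0.07 = 0.4732 m/day.

0.473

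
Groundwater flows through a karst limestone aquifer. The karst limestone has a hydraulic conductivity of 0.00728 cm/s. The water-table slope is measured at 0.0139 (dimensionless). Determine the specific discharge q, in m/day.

Convert K: 0.00728 cm/s × 864 = 6.290 m/day.
Hydraulic gradient i = 0.0139.
Specific discharge q = K · i = 6.290 × 0.01390 = 0.08743 m/day.

0.0874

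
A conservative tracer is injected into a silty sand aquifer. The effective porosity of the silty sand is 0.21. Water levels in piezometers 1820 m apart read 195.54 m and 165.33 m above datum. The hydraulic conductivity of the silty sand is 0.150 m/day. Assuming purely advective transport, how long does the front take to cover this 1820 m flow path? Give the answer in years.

420

Hydraulic gradient i = (195.54 − 165.33) / 1820 = 30.21 / 1820 = 0.01660.
Darcy flux q = K · i = 0.1500 × 0.01660 = 0.002490 m/day.
Seepage velocity v = q / n_e = 0.002490 / 0.21 = 0.01186 m/day.
Travel time t = L / v = 1820 / 0.01186 = 1.535e+05 days = 420.3 years.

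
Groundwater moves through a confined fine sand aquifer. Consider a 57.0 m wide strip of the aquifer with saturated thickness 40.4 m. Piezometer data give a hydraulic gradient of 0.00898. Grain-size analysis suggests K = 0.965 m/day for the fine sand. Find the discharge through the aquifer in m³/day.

20.0

Cross-sectional area A = 57.0 × 40.4 = 2303 m².
Hydraulic gradient i = 0.00898.
Darcy's law: Q = K · A · i = 0.9650 × 2303 × 0.008980 = 19.96 m³/day.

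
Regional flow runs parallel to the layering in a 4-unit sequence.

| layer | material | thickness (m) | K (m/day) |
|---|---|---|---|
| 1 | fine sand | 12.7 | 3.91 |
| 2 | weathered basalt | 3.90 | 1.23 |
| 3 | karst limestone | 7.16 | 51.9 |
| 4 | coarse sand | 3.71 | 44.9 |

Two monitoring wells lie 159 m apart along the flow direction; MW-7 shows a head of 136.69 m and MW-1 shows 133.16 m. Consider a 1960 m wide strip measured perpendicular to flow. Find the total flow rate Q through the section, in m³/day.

25800

Flow is parallel to layering, so each bed carries its own Darcy discharge and the transmissivities add.
Σ(K_i·b_i) = 3.91×12.7 + 1.23×3.90 + 51.9×7.16 + 44.9×3.71 = 592.6 m²/day.
Hydraulic gradient i = (136.69 − 133.16) / 159 = 3.53 / 159 = 0.02220.
Q = Σ(K_i·b_i) · W · i = 592.6 × 1960 × 0.02220 = 25788 m³/day.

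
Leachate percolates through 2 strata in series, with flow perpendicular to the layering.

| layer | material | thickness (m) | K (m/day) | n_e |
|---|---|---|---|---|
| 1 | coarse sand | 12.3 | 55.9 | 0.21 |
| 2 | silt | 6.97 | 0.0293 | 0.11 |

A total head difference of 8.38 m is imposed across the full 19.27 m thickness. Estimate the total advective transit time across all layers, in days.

95.2

With flow normal to the layers, continuity requires the same specific discharge q through every layer.
Σ(b_i/K_i) = 12.3/55.9 + 6.97/0.0293 = 238.1 d.
q = Δh / Σ(b_i/K_i) = 8.38 / 238.1 = 0.03519 m/day.
In each layer the seepage velocity is v_i = q/n_i, so the layer transit time is t_i = b_i·n_i / q:
  layer 1 (coarse sand): t_1 = 12.3 × 0.21 / 0.03519 = 73.39 d
  layer 2 (silt): t_2 = 6.97 × 0.11 / 0.03519 = 21.78 d
Total t = Σ t_i = 95.18 days.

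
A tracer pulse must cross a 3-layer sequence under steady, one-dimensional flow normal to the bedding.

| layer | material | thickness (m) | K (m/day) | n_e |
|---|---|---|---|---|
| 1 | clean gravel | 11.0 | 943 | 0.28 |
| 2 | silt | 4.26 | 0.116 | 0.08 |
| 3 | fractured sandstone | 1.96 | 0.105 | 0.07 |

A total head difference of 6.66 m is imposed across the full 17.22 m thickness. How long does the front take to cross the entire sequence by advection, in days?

29.6

With flow normal to the layers, continuity requires the same specific discharge q through every layer.
Σ(b_i/K_i) = 11.0/943 + 4.26/0.116 + 1.96/0.105 = 55.40 d.
q = Δh / Σ(b_i/K_i) = 6.66 / 55.40 = 0.1202 m/day.
In each layer the seepage velocity is v_i = q/n_i, so the layer transit time is t_i = b_i·n_i / q:
  layer 1 (clean gravel): t_1 = 11.0 × 0.28 / 0.1202 = 25.62 d
  layer 2 (silt): t_2 = 4.26 × 0.08 / 0.1202 = 2.835 d
  layer 3 (fractured sandstone): t_3 = 1.96 × 0.07 / 0.1202 = 1.141 d
Total t = Σ t_i = 29.60 days.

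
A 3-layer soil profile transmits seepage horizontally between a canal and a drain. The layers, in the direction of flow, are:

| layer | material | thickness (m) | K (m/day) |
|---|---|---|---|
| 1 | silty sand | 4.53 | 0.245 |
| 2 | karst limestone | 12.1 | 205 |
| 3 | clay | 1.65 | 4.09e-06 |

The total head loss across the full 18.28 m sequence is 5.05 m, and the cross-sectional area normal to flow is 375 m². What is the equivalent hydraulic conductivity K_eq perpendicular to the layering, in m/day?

4.53e-05

Flow is perpendicular to layering, so the layers act in series and the equivalent K is the thickness-weighted harmonic mean.
Total thickness L = 4.53 + 12.1 + 1.65 = 18.28 m.
Σ(b_i/K_i) = 4.53/0.245 + 12.1/205 + 1.65/4.09e-06 = 4.034e+05 d.
K_eq = L / Σ(b_i/K_i) = 18.28 / 4.034e+05 = 4.531e-05 m/day.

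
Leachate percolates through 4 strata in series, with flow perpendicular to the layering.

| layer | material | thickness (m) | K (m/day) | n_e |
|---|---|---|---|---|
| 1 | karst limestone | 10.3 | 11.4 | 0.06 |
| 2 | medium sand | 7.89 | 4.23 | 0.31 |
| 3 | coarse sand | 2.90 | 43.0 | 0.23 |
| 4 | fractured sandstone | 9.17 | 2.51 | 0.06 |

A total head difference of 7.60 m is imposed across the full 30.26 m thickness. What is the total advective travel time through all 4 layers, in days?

3.66

With flow normal to the layers, continuity requires the same specific discharge q through every layer.
Σ(b_i/K_i) = 10.3/11.4 + 7.89/4.23 + 2.90/43.0 + 9.17/2.51 = 6.490 d.
q = Δh / Σ(b_i/K_i) = 7.60 / 6.490 = 1.171 m/day.
In each layer the seepage velocity is v_i = q/n_i, so the layer transit time is t_i = b_i·n_i / q:
  layer 1 (karst limestone): t_1 = 10.3 × 0.06 / 1.171 = 0.5277 d
  layer 2 (medium sand): t_2 = 7.89 × 0.31 / 1.171 = 2.089 d
  layer 3 (coarse sand): t_3 = 2.90 × 0.23 / 1.171 = 0.5695 d
  layer 4 (fractured sandstone): t_4 = 9.17 × 0.06 / 1.171 = 0.4698 d
Total t = Σ t_i = 3.656 days.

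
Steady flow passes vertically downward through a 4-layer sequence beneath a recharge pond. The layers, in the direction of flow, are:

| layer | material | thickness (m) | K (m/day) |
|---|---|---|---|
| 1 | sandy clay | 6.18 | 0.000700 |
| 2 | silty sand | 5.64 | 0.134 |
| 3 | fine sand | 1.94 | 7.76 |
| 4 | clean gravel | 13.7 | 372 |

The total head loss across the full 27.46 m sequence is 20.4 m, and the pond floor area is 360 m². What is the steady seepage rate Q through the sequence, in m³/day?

Flow is perpendicular to layering, so the layers act in series and the equivalent K is the thickness-weighted harmonic mean.
Total thickness L = 6.18 + 5.64 + 1.94 + 13.7 = 27.46 m.
Σ(b_i/K_i) = 6.18/0.000700 + 5.64/0.134 + 1.94/7.76 + 13.7/372 = 8871 d.
K_eq = L / Σ(b_i/K_i) = 27.46 / 8871 = 0.003095 m/day.
Q = K_eq · A · (Δh/L) = 0.003095 × 360 × (20.4/27.46) = 0.8279 m³/day.

0.828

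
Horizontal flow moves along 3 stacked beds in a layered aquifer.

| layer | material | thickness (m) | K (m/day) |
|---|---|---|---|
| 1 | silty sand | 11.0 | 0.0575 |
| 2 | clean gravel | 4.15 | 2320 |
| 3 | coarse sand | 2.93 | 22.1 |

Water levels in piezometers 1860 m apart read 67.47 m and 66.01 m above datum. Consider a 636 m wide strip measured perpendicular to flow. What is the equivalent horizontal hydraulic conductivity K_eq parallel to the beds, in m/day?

Flow is parallel to layering, so each bed carries its own Darcy discharge and the transmissivities add.
Σ(K_i·b_i) = 0.0575×11.0 + 2320×4.15 + 22.1×2.93 = 9693 m²/day.
Total thickness b = 18.08 m, so K_eq = Σ(K_i·b_i)/b = 536.1 m/day.

536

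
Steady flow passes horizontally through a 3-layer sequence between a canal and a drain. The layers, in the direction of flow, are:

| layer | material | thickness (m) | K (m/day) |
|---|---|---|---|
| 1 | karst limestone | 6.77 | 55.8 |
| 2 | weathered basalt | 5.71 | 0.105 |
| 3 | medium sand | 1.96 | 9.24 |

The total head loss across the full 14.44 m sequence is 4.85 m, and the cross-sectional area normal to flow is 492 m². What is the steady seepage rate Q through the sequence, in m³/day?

43.6

Flow is perpendicular to layering, so the layers act in series and the equivalent K is the thickness-weighted harmonic mean.
Total thickness L = 6.77 + 5.71 + 1.96 = 14.44 m.
Σ(b_i/K_i) = 6.77/55.8 + 5.71/0.105 + 1.96/9.24 = 54.71 d.
K_eq = L / Σ(b_i/K_i) = 14.44 / 54.71 = 0.2639 m/day.
Q = K_eq · A · (Δh/L) = 0.2639 × 492 × (4.85/14.44) = 43.61 m³/day.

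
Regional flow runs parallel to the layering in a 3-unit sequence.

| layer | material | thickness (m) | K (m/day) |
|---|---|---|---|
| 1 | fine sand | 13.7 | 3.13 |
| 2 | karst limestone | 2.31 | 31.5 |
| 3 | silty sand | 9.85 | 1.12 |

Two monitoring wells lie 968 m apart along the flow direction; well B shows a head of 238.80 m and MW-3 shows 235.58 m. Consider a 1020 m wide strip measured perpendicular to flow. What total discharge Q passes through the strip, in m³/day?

430

Flow is parallel to layering, so each bed carries its own Darcy discharge and the transmissivities add.
Σ(K_i·b_i) = 3.13×13.7 + 31.5×2.31 + 1.12×9.85 = 126.7 m²/day.
Hydraulic gradient i = (238.80 − 235.58) / 968 = 3.22 / 968 = 0.003326.
Q = Σ(K_i·b_i) · W · i = 126.7 × 1020 × 0.003326 = 429.8 m³/day.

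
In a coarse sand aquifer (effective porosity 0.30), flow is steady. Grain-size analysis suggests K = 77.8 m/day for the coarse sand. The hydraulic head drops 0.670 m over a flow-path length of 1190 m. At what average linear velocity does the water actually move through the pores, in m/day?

0.146

Hydraulic gradient i = Δh / L = 0.670 / 1190 = 0.0005630.
Darcy flux q = K · i = 77.80 × 0.0005630 = 0.04380 m/day.
Seepage velocity v = q / n_e = 0.04380 / 0.30 = 0.1460 m/day.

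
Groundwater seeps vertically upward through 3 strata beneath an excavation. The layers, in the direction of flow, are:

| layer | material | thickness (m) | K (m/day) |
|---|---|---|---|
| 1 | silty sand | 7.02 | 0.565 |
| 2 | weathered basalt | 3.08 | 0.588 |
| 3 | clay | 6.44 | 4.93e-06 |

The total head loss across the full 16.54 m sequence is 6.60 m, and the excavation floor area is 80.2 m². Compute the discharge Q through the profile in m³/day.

0.000405

Flow is perpendicular to layering, so the layers act in series and the equivalent K is the thickness-weighted harmonic mean.
Total thickness L = 7.02 + 3.08 + 6.44 = 16.54 m.
Σ(b_i/K_i) = 7.02/0.565 + 3.08/0.588 + 6.44/4.93e-06 = 1.306e+06 d.
K_eq = L / Σ(b_i/K_i) = 16.54 / 1.306e+06 = 1.266e-05 m/day.
Q = K_eq · A · (Δh/L) = 1.266e-05 × 80.2 × (6.60/16.54) = 0.0004052 m³/day.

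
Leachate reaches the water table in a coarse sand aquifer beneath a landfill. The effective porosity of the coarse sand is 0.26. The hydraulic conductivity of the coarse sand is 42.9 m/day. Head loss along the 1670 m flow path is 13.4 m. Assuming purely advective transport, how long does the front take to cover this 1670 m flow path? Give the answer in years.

Hydraulic gradient i = Δh / L = 13.4 / 1670 = 0.008024.
Darcy flux q = K · i = 42.90 × 0.008024 = 0.3442 m/day.
Seepage velocity v = q / n_e = 0.3442 / 0.26 = 1.324 m/day.
Travel time t = L / v = 1670 / 1.324 = 1261 days = 3.453 years.

3.45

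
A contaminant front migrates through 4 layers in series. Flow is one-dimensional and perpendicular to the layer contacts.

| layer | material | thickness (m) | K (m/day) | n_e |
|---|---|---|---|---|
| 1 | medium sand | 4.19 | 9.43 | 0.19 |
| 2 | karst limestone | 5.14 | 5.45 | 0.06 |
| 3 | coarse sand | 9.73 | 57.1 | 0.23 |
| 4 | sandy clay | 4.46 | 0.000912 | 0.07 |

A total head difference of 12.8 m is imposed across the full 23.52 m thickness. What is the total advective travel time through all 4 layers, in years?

3.82

With flow normal to the layers, continuity requires the same specific discharge q through every layer.
Σ(b_i/K_i) = 4.19/9.43 + 5.14/5.45 + 9.73/57.1 + 4.46/0.000912 = 4892 d.
q = Δh / Σ(b_i/K_i) = 12.8 / 4892 = 0.002617 m/day.
In each layer the seepage velocity is v_i = q/n_i, so the layer transit time is t_i = b_i·n_i / q:
  layer 1 (medium sand): t_1 = 4.19 × 0.19 / 0.002617 = 304.3 d
  layer 2 (karst limestone): t_2 = 5.14 × 0.06 / 0.002617 = 117.9 d
  layer 3 (coarse sand): t_3 = 9.73 × 0.23 / 0.002617 = 855.3 d
  layer 4 (sandy clay): t_4 = 4.46 × 0.07 / 0.002617 = 119.3 d
Total t = Σ t_i = 1397 days = 3.824 years.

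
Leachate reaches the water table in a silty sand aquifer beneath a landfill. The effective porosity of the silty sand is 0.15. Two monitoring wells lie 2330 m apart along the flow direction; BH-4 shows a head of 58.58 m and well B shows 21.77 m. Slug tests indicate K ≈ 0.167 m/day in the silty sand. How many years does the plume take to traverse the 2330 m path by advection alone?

Hydraulic gradient i = (58.58 − 21.77) / 2330 = 36.81 / 2330 = 0.01580.
Darcy flux q = K · i = 0.1670 × 0.01580 = 0.002638 m/day.
Seepage velocity v = q / n_e = 0.002638 / 0.15 = 0.01759 m/day.
Travel time t = L / v = 2330 / 0.01759 = 1.325e+05 days = 362.7 years.

363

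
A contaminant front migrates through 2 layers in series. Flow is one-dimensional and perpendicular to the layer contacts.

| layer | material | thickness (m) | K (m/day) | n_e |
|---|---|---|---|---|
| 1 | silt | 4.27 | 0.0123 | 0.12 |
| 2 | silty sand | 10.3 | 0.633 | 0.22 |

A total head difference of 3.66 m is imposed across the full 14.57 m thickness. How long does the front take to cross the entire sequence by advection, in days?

276

With flow normal to the layers, continuity requires the same specific discharge q through every layer.
Σ(b_i/K_i) = 4.27/0.0123 + 10.3/0.633 = 363.4 d.
q = Δh / Σ(b_i/K_i) = 3.66 / 363.4 = 0.01007 m/day.
In each layer the seepage velocity is v_i = q/n_i, so the layer transit time is t_i = b_i·n_i / q:
  layer 1 (silt): t_1 = 4.27 × 0.12 / 0.01007 = 50.88 d
  layer 2 (silty sand): t_2 = 10.3 × 0.22 / 0.01007 = 225.0 d
Total t = Σ t_i = 275.9 days.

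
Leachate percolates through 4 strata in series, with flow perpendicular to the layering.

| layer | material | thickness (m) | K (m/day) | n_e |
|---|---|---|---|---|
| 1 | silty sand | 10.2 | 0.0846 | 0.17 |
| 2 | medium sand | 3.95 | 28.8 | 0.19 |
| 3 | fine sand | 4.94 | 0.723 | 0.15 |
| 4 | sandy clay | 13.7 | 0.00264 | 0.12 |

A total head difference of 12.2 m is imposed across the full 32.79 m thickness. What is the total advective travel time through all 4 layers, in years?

With flow normal to the layers, continuity requires the same specific discharge q through every layer.
Σ(b_i/K_i) = 10.2/0.0846 + 3.95/28.8 + 4.94/0.723 + 13.7/0.00264 = 5317 d.
q = Δh / Σ(b_i/K_i) = 12.2 / 5317 = 0.002295 m/day.
In each layer the seepage velocity is v_i = q/n_i, so the layer transit time is t_i = b_i·n_i / q:
  layer 1 (silty sand): t_1 = 10.2 × 0.17 / 0.002295 = 755.7 d
  layer 2 (medium sand): t_2 = 3.95 × 0.19 / 0.002295 = 327.1 d
  layer 3 (fine sand): t_3 = 4.94 × 0.15 / 0.002295 = 322.9 d
  layer 4 (sandy clay): t_4 = 13.7 × 0.12 / 0.002295 = 716.5 d
Total t = Σ t_i = 2122 days = 5.810 years.

5.81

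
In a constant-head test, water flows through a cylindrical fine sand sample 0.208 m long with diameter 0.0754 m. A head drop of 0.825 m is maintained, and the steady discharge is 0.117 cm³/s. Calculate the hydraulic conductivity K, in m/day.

Cross-sectional area A = π·(d/2)² = π × (0.0754/2)² = 0.004465 m².
Convert discharge: 0.117 cm³/s = 1.170e-07 m³/s.
Darcy's law rearranged: K = Q·L / (A·Δh) = 1.170e-07 × 0.208 / (0.004465 × 0.825) = 6.606e-06 m/s = 0.5708 m/day.

0.571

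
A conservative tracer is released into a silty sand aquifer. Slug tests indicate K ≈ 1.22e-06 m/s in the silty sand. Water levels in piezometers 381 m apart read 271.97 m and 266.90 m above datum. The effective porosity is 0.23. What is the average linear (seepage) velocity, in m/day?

Convert K: 1.22e-06 m/s × 86400 = 0.1054 m/day.
Hydraulic gradient i = (271.97 − 266.90) / 381 = 5.07 / 381 = 0.01331.
Darcy flux q = K · i = 0.1054 × 0.01331 = 0.001403 m/day.
Seepage velocity v = q / n_e = 0.001403 / 0.23 = 0.006099 m/day.

0.00610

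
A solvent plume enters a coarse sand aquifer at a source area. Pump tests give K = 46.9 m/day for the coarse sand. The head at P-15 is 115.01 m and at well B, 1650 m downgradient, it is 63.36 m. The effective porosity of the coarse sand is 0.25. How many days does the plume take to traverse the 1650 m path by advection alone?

Hydraulic gradient i = (115.01 − 63.36) / 1650 = 51.65 / 1650 = 0.03130.
Darcy flux q = K · i = 46.90 × 0.03130 = 1.468 m/day.
Seepage velocity v = q / n_e = 1.468 / 0.25 = 5.872 m/day.
Travel time t = L / v = 1650 / 5.872 = 281.0 days.

281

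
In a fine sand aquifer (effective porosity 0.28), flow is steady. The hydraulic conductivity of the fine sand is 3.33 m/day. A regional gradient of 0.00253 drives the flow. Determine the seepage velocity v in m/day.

0.0301

Hydraulic gradient i = 0.00253.
Darcy flux q = K · i = 3.330 × 0.002530 = 0.008425 m/day.
Seepage velocity v = q / n_e = 0.008425 / 0.28 = 0.03009 m/day.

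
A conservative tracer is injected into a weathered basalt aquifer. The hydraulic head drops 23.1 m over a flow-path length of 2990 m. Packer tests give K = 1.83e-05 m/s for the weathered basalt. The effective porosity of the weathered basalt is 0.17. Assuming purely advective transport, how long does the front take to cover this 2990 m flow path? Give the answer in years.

114

Convert K: 1.83e-05 m/s × 86400 = 1.581 m/day.
Hydraulic gradient i = Δh / L = 23.1 / 2990 = 0.007726.
Darcy flux q = K · i = 1.581 × 0.007726 = 0.01222 m/day.
Seepage velocity v = q / n_e = 0.01222 / 0.17 = 0.07185 m/day.
Travel time t = L / v = 2990 / 0.07185 = 41612 days = 113.9 years.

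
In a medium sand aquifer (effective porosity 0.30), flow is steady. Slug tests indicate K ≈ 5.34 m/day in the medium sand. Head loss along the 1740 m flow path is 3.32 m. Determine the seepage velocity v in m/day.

Hydraulic gradient i = Δh / L = 3.32 / 1740 = 0.001908.
Darcy flux q = K · i = 5.340 × 0.001908 = 0.01019 m/day.
Seepage velocity v = q / n_e = 0.01019 / 0.30 = 0.03396 m/day.

0.0340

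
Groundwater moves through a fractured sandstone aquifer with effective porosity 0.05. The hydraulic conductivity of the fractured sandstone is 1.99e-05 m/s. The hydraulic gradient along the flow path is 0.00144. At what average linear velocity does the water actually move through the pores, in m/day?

0.0495

Convert K: 1.99e-05 m/s × 86400 = 1.719 m/day.
Hydraulic gradient i = 0.00144.
Darcy flux q = K · i = 1.719 × 0.001440 = 0.002476 m/day.
Seepage velocity v = q / n_e = 0.002476 / 0.05 = 0.04952 m/day.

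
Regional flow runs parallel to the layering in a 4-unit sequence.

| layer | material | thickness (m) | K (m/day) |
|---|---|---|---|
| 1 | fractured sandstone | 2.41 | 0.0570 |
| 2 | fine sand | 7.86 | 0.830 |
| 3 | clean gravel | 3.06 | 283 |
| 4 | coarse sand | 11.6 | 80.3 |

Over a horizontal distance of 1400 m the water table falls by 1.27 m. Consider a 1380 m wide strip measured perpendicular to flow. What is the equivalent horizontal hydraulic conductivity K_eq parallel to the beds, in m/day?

Flow is parallel to layering, so each bed carries its own Darcy discharge and the transmissivities add.
Σ(K_i·b_i) = 0.0570×2.41 + 0.830×7.86 + 283×3.06 + 80.3×11.6 = 1804 m²/day.
Total thickness b = 24.93 m, so K_eq = Σ(K_i·b_i)/b = 72.37 m/day.

72.4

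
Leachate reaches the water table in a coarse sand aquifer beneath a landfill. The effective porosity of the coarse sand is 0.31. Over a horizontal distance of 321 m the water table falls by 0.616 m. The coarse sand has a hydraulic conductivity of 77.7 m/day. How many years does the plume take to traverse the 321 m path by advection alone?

Hydraulic gradient i = Δh / L = 0.616 / 321 = 0.001919.
Darcy flux q = K · i = 77.70 × 0.001919 = 0.1491 m/day.
Seepage velocity v = q / n_e = 0.1491 / 0.31 = 0.4810 m/day.
Travel time t = L / v = 321 / 0.4810 = 667.4 days = 1.827 years.

1.83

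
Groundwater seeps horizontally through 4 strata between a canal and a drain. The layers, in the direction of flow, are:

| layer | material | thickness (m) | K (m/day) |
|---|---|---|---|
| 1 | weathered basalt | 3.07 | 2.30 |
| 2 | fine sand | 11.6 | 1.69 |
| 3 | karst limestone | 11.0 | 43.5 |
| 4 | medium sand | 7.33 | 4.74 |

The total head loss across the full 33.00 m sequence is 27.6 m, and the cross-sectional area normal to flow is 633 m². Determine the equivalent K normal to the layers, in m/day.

Flow is perpendicular to layering, so the layers act in series and the equivalent K is the thickness-weighted harmonic mean.
Total thickness L = 3.07 + 11.6 + 11.0 + 7.33 = 33.00 m.
Σ(b_i/K_i) = 3.07/2.30 + 11.6/1.69 + 11.0/43.5 + 7.33/4.74 = 9.998 d.
K_eq = L / Σ(b_i/K_i) = 33.00 / 9.998 = 3.301 m/day.

3.30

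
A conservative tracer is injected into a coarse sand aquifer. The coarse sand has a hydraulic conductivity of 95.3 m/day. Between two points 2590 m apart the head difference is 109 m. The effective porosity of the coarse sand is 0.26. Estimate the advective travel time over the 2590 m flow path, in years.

Hydraulic gradient i = Δh / L = 109 / 2590 = 0.04208.
Darcy flux q = K · i = 95.30 × 0.04208 = 4.011 m/day.
Seepage velocity v = q / n_e = 4.011 / 0.26 = 15.43 m/day.
Travel time t = L / v = 2590 / 15.43 = 167.9 days = 0.4597 years.

0.460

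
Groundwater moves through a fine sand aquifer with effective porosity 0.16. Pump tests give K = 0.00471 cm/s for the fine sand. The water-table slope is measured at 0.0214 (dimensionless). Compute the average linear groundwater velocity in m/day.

Convert K: 0.00471 cm/s × 864 = 4.069 m/day.
Hydraulic gradient i = 0.0214.
Darcy flux q = K · i = 4.069 × 0.02140 = 0.08709 m/day.
Seepage velocity v = q / n_e = 0.08709 / 0.16 = 0.5443 m/day.

0.544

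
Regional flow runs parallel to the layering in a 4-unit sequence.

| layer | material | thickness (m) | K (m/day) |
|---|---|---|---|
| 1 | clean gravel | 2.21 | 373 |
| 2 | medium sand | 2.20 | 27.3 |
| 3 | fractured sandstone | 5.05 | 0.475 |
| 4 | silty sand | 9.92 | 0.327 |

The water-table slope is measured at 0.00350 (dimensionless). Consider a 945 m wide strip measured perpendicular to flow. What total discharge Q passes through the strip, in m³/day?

Flow is parallel to layering, so each bed carries its own Darcy discharge and the transmissivities add.
Σ(K_i·b_i) = 373×2.21 + 27.3×2.20 + 0.475×5.05 + 0.327×9.92 = 890.0 m²/day.
Hydraulic gradient i = 0.00350.
Q = Σ(K_i·b_i) · W · i = 890.0 × 945 × 0.003500 = 2944 m³/day.

2940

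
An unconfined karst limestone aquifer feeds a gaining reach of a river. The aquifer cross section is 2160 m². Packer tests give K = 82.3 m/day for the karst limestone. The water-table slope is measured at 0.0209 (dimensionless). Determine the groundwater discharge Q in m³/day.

Hydraulic gradient i = 0.0209.
Darcy's law: Q = K · A · i = 82.30 × 2160 × 0.02090 = 3715 m³/day.

3720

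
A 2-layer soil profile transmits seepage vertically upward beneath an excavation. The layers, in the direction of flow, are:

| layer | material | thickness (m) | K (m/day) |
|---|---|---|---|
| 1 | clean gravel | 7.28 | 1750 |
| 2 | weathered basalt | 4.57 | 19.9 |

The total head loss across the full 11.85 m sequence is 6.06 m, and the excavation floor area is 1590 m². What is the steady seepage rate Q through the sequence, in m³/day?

41200

Flow is perpendicular to layering, so the layers act in series and the equivalent K is the thickness-weighted harmonic mean.
Total thickness L = 7.28 + 4.57 = 11.85 m.
Σ(b_i/K_i) = 7.28/1750 + 4.57/19.9 = 0.2338 d.
K_eq = L / Σ(b_i/K_i) = 11.85 / 0.2338 = 50.68 m/day.
Q = K_eq · A · (Δh/L) = 50.68 × 1590 × (6.06/11.85) = 41211 m³/day.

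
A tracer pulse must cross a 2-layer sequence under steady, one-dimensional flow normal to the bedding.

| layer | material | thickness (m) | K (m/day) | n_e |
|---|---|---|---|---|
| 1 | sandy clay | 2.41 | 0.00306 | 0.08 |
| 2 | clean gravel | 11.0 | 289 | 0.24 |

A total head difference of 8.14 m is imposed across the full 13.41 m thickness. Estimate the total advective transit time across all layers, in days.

274

With flow normal to the layers, continuity requires the same specific discharge q through every layer.
Σ(b_i/K_i) = 2.41/0.00306 + 11.0/289 = 787.6 d.
q = Δh / Σ(b_i/K_i) = 8.14 / 787.6 = 0.01033 m/day.
In each layer the seepage velocity is v_i = q/n_i, so the layer transit time is t_i = b_i·n_i / q:
  layer 1 (sandy clay): t_1 = 2.41 × 0.08 / 0.01033 = 18.66 d
  layer 2 (clean gravel): t_2 = 11.0 × 0.24 / 0.01033 = 255.4 d
Total t = Σ t_i = 274.1 days.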